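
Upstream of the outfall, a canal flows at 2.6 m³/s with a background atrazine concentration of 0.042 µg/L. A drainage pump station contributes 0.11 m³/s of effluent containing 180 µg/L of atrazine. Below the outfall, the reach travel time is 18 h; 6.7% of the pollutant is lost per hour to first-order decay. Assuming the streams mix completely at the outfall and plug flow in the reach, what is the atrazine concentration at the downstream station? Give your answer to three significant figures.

2.11 µg/L

Mass balance: C = (2.600·0.04200 + 0.1100·180.0) / 2.710 = 19.91/2.710 = 7.347 µg/L.
6.7%/h lost → k = −ln(1 − 0.067) = 0.06935 h⁻¹.
After decay, C = 7.347 × e^(−kt) = 7.347 × 0.2870 = 2.108 µg/L.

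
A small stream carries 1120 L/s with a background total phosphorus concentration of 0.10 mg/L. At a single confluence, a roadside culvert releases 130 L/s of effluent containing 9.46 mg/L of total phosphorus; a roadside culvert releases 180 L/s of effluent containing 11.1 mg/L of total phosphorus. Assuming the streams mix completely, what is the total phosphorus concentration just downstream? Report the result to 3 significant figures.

Mixed concentration C = ΣQC/ΣQ = (1120·0.1000 + 130.0·9.460 + 180.0·11.10) / 1430 = 3340/1430 = 2.336 mg/L.

2.34 mg/L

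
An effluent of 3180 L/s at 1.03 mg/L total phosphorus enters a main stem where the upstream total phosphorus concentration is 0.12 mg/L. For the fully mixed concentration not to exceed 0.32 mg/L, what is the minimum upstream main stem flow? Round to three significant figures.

11300 L/s

Set C_mix = 0.32: (Q·0.1200 + 3180·1.030) / (Q + 3180) = 0.32
→ Q = 3180·(1.030 − 0.32)/(0.32 − 0.1200) = 11290 L/s.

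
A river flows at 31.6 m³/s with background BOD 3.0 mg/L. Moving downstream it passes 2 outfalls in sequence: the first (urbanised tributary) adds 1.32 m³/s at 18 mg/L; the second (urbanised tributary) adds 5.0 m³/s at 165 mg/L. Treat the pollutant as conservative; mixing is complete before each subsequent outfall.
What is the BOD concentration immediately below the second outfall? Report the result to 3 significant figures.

After outfall 1: Q = 31.60 + 1.320 = 32.92 m³/s; C = (31.60·3.000 + 1.320·18.00)/32.92 = 3.601 mg/L.
After outfall 2: Q = 32.92 + 5.000 = 37.92 m³/s; C = (32.92·3.601 + 5.000·165.0)/37.92 = 24.88 mg/L.

24.9 mg/L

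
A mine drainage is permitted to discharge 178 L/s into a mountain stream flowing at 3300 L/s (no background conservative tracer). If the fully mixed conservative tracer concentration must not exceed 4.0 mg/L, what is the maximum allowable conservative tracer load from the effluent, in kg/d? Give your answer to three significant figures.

1200 kg/d

Mass balance at the limit: 3300·0 + 178.0·Cₑ = 3478·4.0 → Cₑ = 78.16 mg/L.
178.0 L/s = 0.1780 m³/s. Load = 0.1780 m³/s × 78.16 g/m³ × 86 400 s/d = 1202 kg/d.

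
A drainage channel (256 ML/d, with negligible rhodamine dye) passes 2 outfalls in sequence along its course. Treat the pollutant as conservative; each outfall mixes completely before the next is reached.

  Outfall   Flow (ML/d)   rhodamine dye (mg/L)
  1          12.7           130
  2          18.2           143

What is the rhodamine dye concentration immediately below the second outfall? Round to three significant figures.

14.8 mg/L

Below outfall 1: Q → 268.7 ML/d, C = (256.0·0 + 12.70·130.0)/268.7 = 6.144 mg/L.
Below outfall 2: Q → 286.9 ML/d, C = (268.7·6.144 + 18.20·143.0)/286.9 = 14.83 mg/L.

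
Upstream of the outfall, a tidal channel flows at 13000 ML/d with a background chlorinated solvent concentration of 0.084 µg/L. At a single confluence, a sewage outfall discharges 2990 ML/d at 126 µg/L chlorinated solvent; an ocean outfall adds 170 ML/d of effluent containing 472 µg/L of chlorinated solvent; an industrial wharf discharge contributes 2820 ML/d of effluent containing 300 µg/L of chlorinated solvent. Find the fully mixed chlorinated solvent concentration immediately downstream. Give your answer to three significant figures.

Flow-weighted average: C = (13000·0.08400 + 2990·126.0 + 170.0·472.0 + 2820·300.0) / 18980 = 1304000/18980 = 68.71 µg/L.

68.7 µg/L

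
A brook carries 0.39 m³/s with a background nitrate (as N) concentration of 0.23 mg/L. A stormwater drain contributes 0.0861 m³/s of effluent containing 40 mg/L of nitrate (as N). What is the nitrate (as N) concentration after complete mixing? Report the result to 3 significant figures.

7.42 mg/L

Mixed concentration C = ΣQC/ΣQ = (0.3900·0.2300 + 0.08610·40.00) / 0.4761 = 3.534/0.4761 = 7.422 mg/L.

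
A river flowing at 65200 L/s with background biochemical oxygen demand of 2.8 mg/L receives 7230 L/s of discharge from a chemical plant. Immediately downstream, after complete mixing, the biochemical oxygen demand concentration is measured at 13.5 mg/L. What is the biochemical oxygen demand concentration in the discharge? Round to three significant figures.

110 mg/L

Mass balance: 65200·2.800 + 7230·Cₑ = 72430·13.50
→ Cₑ = (72430·13.50 − 65200·2.800) / 7230 = 110.0 mg/L.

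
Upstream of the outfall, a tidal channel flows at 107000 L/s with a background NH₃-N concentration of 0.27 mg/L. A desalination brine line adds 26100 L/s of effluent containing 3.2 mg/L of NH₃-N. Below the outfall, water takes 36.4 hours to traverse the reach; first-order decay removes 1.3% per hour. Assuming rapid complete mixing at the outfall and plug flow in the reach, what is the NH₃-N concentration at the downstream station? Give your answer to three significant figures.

0.525 mg/L

Flow-weighted average: C = (107000·0.2700 + 26100·3.200) / 133100 = 112400/133100 = 0.8446 mg/L.
1.3%/h lost → k = −ln(1 − 0.013) = 0.01309 h⁻¹.
After decay, C = 0.8446 × e^(−kt) = 0.8446 × 0.6211 = 0.5245 mg/L.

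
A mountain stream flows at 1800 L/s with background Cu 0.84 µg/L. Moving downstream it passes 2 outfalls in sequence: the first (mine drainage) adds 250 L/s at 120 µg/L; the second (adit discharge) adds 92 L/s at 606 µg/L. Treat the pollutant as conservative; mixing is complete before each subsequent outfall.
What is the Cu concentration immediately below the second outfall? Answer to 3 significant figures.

Outfall 1: combined Q = 2050 L/s; C = (1800·0.8400 + 250.0·120.0)/2050 = 15.37 µg/L.
Outfall 2: combined Q = 2142 L/s; C = (2050·15.37 + 92.00·606.0)/2142 = 40.74 µg/L.

40.7 µg/L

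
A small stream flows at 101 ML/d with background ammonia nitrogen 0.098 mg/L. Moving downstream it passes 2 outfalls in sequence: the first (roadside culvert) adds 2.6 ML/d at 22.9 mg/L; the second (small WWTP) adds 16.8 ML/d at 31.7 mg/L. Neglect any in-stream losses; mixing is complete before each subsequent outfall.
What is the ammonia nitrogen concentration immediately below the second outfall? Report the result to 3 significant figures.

5.00 mg/L

Below outfall 1: Q → 103.6 ML/d, C = (101.0·0.09800 + 2.600·22.90)/103.6 = 0.6703 mg/L.
Below outfall 2: Q → 120.4 ML/d, C = (103.6·0.6703 + 16.80·31.70)/120.4 = 5.000 mg/L.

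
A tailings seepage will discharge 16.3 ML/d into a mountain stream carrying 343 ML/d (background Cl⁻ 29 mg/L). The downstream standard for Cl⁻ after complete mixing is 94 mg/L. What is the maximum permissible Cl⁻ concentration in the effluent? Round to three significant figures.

1460 mg/L

At the limit, (Qr·Cr + Qe·Cₑ)/(Qr + Qe) = 94:
Cₑ = (359.3·94 − 343.0·29.00) / 16.30 = 1462 mg/L.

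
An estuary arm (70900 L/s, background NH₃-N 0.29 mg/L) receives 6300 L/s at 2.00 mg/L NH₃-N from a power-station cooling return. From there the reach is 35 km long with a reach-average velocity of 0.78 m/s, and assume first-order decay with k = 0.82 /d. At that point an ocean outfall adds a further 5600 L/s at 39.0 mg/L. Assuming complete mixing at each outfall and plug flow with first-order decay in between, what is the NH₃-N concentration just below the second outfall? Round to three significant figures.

2.90 mg/L

Flow-weighted average: C = (70900·0.2900 + 6300·2.000) / 77200 = 33160/77200 = 0.4295 mg/L; combined flow 77200 L/s.
Travel time t = 35·1000 / 0.78 = 44870 s = 12.46 h.
Decay over the reach: 0.4295·exp(−kt) = 0.4295·0.6532 = 0.2806 mg/L.
At the second outfall, C = (77200·0.2806 + 5600·39.00) / (77200 + 5600) = 2.899 mg/L.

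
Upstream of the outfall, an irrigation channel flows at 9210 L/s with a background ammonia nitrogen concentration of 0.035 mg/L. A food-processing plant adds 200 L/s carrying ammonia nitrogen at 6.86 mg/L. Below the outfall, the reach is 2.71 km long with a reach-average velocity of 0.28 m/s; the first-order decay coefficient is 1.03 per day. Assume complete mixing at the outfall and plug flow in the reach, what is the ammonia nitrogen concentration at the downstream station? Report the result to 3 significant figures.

0.160 mg/L

Conservation of mass: C = (9210·0.03500 + 200.0·6.860) / 9410 = 1694/9410 = 0.1801 mg/L.
Travel time t = 2.71·1000 / 0.28 = 9679 s = 2.688 h.
Applying C = C₀e^(−kt): 0.1801 × 0.8910 = 0.1604 mg/L.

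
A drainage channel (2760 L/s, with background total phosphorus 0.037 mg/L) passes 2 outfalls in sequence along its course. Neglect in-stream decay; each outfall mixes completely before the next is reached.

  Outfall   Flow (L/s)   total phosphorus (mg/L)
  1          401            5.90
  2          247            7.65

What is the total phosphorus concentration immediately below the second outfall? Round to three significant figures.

1.28 mg/L

Below outfall 1: Q → 3161 L/s, C = (2760·0.03700 + 401.0·5.900)/3161 = 0.7808 mg/L.
Below outfall 2: Q → 3408 L/s, C = (3161·0.7808 + 247.0·7.650)/3408 = 1.279 mg/L.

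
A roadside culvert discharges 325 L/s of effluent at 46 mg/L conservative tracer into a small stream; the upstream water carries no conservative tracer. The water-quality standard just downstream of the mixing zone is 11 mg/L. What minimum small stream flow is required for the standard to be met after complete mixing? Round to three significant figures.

Set C_mix = 11: (Q·0 + 325.0·46.00) / (Q + 325.0) = 11
→ Q = 325.0·(46.00 − 11)/(11 − 0) = 1034 L/s.

1030 L/s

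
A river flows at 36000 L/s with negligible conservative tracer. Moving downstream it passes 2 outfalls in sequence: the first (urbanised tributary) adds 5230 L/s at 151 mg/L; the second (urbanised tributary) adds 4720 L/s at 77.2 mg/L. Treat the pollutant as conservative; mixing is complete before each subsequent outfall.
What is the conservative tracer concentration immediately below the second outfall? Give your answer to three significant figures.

Outfall 1: combined Q = 41230 L/s; C = (36000·0 + 5230·151.0)/41230 = 19.15 mg/L.
Outfall 2: combined Q = 45950 L/s; C = (41230·19.15 + 4720·77.20)/45950 = 25.12 mg/L.

25.1 mg/L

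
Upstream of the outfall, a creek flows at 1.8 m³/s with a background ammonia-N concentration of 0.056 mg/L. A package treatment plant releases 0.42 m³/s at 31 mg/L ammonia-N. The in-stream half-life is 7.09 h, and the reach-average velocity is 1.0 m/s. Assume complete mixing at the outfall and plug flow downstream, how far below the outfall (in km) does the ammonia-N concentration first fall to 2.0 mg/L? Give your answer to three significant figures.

39.9 km

Mixed concentration C = ΣQC/ΣQ = (1.800·0.05600 + 0.4200·31.00) / 2.220 = 13.12/2.220 = 5.910 mg/L.
Half-life 7.09 h → k = ln 2 / 7.09 = 0.09776 h⁻¹ = 2.346 d⁻¹.
Set 5.910·exp(−k·t) = 2.0 → t = ln(5.910/2.0)/k = 39900 s = 11.08 h.
Distance = v·t = 1.0·39900 = 39900 m = 39.90 km.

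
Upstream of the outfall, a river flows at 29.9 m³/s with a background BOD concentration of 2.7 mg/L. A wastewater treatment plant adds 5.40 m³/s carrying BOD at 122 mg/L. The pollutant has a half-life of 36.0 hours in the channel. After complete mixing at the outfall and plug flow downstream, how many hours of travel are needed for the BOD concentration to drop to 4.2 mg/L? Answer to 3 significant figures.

Conservation of mass: C = (29.90·2.700 + 5.400·122.0) / 35.30 = 739.5/35.30 = 20.95 mg/L.
Half-life 36.0 h → k = ln 2 / 36.0 = 0.01925 h⁻¹ = 0.4621 d⁻¹.
20.95·exp(−k·t) = 4.2 → t = ln(20.95/4.2)/k = 300500 s = 83.47 h.

83.5 h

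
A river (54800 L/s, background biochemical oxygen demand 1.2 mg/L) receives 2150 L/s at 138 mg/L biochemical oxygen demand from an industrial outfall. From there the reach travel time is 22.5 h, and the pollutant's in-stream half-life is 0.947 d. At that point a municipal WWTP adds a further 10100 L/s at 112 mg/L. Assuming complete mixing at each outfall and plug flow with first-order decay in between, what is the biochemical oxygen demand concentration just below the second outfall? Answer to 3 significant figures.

Flow-weighted average: C = (54800·1.200 + 2150·138.0) / 56950 = 362500/56950 = 6.365 mg/L; combined flow 56950 L/s.
Half-life 0.947 d → k = ln 2 / 0.947 = 0.7319 d⁻¹.
After decay, C = 6.365 × e^(−kt) = 6.365 × 0.5035 = 3.204 mg/L.
At the second outfall, C = (56950·3.204 + 10100·112.0) / (56950 + 10100) = 19.59 mg/L.

19.6 mg/L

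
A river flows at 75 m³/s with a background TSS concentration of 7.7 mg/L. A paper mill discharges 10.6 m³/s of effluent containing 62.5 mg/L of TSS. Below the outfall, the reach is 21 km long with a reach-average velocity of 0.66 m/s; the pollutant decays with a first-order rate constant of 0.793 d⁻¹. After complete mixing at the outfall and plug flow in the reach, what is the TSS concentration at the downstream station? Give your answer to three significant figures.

Flow-weighted average: C = (75.00·7.700 + 10.60·62.50) / 85.60 = 1240/85.60 = 14.49 mg/L.
Travel time t = 21·1000 / 0.66 = 31820 s = 8.838 h.
Decay over the reach: 14.49·exp(−kt) = 14.49·0.7467 = 10.82 mg/L.

10.8 mg/L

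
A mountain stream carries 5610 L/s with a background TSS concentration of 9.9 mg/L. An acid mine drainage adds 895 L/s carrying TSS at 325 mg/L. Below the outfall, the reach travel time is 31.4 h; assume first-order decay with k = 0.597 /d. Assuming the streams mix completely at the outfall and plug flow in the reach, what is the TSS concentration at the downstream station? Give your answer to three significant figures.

24.4 mg/L

Conservation of mass: C = (5610·9.900 + 895.0·325.0) / 6505 = 346400/6505 = 53.25 mg/L.
Decay over the reach: 53.25·exp(−kt) = 53.25·0.4579 = 24.39 mg/L.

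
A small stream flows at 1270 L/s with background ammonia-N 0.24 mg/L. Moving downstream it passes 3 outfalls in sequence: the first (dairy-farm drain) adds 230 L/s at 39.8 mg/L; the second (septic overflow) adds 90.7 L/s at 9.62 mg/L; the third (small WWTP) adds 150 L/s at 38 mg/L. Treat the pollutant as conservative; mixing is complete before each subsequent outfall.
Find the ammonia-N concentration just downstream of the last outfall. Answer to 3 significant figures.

Below outfall 1: Q → 1500 L/s, C = (1270·0.2400 + 230.0·39.80)/1500 = 6.306 mg/L.
Below outfall 2: Q → 1591 L/s, C = (1500·6.306 + 90.70·9.620)/1591 = 6.495 mg/L.
Below outfall 3: Q → 1741 L/s, C = (1591·6.495 + 150.0·38.00)/1741 = 9.210 mg/L.

9.21 mg/L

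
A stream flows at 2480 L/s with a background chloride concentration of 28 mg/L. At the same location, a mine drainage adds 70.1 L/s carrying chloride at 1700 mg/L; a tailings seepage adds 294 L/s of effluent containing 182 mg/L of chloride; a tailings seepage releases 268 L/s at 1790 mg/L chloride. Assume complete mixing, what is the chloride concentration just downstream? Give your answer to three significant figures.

232 mg/L

Flow-weighted average: C = (2480·28.00 + 70.10·1700 + 294.0·182.0 + 268.0·1790) / 3112 = 721800/3112 = 231.9 mg/L.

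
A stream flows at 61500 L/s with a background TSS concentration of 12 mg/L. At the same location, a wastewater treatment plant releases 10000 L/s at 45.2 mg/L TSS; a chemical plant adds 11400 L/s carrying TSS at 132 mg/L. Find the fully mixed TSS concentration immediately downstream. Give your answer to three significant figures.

Flow-weighted average: C = (61500·12.00 + 10000·45.20 + 11400·132.0) / 82900 = 2695000/82900 = 32.51 mg/L.

32.5 mg/L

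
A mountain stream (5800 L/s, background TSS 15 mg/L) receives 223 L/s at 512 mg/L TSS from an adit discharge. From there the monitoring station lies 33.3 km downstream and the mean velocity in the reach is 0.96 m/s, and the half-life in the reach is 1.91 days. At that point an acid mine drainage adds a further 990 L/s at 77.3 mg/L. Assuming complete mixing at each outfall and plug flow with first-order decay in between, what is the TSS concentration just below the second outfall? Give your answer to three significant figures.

Flow-weighted average: C = (5800·15.00 + 223.0·512.0) / 6023 = 201200/6023 = 33.40 mg/L; combined flow 6023 L/s.
Travel time t = 33.3·1000 / 0.96 = 34690 s = 9.635 h.
Half-life 1.91 d → k = ln 2 / 1.91 = 0.3629 d⁻¹.
Applying C = C₀e^(−kt): 33.40 × 0.8644 = 28.87 mg/L.
Second outfall: C = (6023·28.87 + 990.0·77.30)/7013 = 35.71 mg/L.

35.7 mg/L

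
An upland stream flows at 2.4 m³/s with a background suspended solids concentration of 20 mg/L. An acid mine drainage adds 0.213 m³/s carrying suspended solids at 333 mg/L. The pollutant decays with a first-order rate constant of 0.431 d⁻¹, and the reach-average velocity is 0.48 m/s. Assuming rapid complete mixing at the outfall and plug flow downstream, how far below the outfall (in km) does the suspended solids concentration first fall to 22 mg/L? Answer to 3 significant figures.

Conservation of mass: C = (2.400·20.00 + 0.2130·333.0) / 2.613 = 118.9/2.613 = 45.51 mg/L.
Set 45.51·exp(−k·t) = 22 → t = ln(45.51/22)/k = 145700 s = 40.48 h.
Distance = v·t = 0.48·145700 = 69950 m = 69.95 km.

70.0 km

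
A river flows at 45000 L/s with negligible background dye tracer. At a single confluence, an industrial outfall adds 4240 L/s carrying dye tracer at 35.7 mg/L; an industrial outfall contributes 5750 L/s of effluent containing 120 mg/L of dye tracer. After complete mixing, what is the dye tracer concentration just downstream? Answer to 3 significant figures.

15.3 mg/L

Flow-weighted average: C = (45000·0 + 4240·35.70 + 5750·120.0) / 54990 = 841400/54990 = 15.30 mg/L.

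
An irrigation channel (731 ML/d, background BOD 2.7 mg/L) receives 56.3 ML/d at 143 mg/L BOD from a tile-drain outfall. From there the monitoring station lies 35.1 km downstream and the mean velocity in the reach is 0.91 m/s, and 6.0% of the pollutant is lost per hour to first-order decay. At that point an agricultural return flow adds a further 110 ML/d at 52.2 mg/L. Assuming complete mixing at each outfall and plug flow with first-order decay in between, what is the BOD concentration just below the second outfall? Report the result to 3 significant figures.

12.2 mg/L

Mixed concentration C = ΣQC/ΣQ = (731.0·2.700 + 56.30·143.0) / 787.3 = 10020/787.3 = 12.73 mg/L; combined flow 787.3 ML/d.
Travel time t = 35.1·1000 / 0.91 = 38570 s = 10.71 h.
6.0%/h lost → k = −ln(1 − 0.06) = 0.06188 h⁻¹.
First-order decay: C = 12.73·exp(−k·t) = 12.73·0.5153 = 6.562 mg/L.
Second outfall: C = (787.3·6.562 + 110.0·52.20)/897.3 = 12.16 mg/L.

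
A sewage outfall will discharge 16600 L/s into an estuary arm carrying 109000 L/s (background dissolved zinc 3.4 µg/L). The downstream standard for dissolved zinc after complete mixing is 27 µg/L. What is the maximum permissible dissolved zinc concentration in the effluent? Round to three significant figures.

At the limit, (Qr·Cr + Qe·Cₑ)/(Qr + Qe) = 27:
Cₑ = (125600·27 − 109000·3.400) / 16600 = 182.0 µg/L.

182 µg/L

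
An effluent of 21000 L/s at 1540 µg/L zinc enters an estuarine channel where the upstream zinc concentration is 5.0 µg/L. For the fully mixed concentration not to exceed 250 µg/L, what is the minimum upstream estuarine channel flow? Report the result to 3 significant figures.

111000 L/s

Set C_mix = 250: (Q·5.000 + 21000·1540) / (Q + 21000) = 250
→ Q = 21000·(1540 − 250)/(250 − 5.000) = 110600 L/s.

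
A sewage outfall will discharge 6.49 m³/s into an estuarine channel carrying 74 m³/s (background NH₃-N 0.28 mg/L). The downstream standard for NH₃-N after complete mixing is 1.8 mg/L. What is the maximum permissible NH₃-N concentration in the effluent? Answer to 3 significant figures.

19.1 mg/L

At the limit, (Qr·Cr + Qe·Cₑ)/(Qr + Qe) = 1.8:
Cₑ = (80.49·1.8 − 74.00·0.2800) / 6.490 = 19.13 mg/L.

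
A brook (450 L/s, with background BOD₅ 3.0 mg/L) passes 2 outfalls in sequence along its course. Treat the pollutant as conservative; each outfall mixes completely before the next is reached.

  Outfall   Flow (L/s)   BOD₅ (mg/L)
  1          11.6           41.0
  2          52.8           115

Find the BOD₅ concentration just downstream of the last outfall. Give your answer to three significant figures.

After outfall 1: Q = 450.0 + 11.60 = 461.6 L/s; C = (450.0·3.000 + 11.60·41.00)/461.6 = 3.955 mg/L.
After outfall 2: Q = 461.6 + 52.80 = 514.4 L/s; C = (461.6·3.955 + 52.80·115.0)/514.4 = 15.35 mg/L.

15.4 mg/L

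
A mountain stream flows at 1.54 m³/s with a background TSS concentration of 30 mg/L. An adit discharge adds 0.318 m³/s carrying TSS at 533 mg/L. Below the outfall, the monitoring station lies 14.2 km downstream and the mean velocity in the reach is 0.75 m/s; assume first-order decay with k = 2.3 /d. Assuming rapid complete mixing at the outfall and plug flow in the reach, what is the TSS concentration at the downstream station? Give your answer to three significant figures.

Conservation of mass: C = (1.540·30.00 + 0.3180·533.0) / 1.858 = 215.7/1.858 = 116.1 mg/L.
Travel time t = 14.2·1000 / 0.75 = 18930 s = 5.259 h.
After decay, C = 116.1 × e^(−kt) = 116.1 × 0.6041 = 70.13 mg/L.

70.1 mg/L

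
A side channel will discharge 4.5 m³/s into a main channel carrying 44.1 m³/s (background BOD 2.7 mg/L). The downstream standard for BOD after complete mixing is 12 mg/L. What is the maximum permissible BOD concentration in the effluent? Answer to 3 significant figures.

At the limit, (Qr·Cr + Qe·Cₑ)/(Qr + Qe) = 12:
Cₑ = (48.60·12 − 44.10·2.700) / 4.500 = 103.1 mg/L.

103 mg/L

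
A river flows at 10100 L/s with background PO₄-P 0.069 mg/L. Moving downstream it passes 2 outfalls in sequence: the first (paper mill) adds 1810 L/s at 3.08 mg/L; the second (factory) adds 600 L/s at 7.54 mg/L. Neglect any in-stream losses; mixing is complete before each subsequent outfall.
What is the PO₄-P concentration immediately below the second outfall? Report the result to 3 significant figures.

0.863 mg/L

Outfall 1: combined Q = 11910 L/s; C = (10100·0.06900 + 1810·3.080)/11910 = 0.5266 mg/L.
Outfall 2: combined Q = 12510 L/s; C = (11910·0.5266 + 600.0·7.540)/12510 = 0.8630 mg/L.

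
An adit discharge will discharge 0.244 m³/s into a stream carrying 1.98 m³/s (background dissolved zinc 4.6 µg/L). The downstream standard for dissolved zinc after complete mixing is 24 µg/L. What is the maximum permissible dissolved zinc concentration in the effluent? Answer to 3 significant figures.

181 µg/L

At the limit, (Qr·Cr + Qe·Cₑ)/(Qr + Qe) = 24:
Cₑ = (2.224·24 − 1.980·4.600) / 0.2440 = 181.4 µg/L.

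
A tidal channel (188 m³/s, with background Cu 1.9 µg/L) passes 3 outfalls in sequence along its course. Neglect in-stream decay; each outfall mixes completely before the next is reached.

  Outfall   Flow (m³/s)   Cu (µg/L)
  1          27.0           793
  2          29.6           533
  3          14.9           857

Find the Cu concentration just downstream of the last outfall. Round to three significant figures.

194 µg/L

After outfall 1: Q = 188.0 + 27.00 = 215.0 m³/s; C = (188.0·1.900 + 27.00·793.0)/215.0 = 101.2 µg/L.
After outfall 2: Q = 215.0 + 29.60 = 244.6 m³/s; C = (215.0·101.2 + 29.60·533.0)/244.6 = 153.5 µg/L.
After outfall 3: Q = 244.6 + 14.90 = 259.5 m³/s; C = (244.6·153.5 + 14.90·857.0)/259.5 = 193.9 µg/L.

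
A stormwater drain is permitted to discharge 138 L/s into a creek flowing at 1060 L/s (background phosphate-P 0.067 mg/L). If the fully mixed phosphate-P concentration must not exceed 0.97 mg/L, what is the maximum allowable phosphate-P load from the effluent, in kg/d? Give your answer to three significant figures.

Mass balance at the limit: 1060·0.06700 + 138.0·Cₑ = 1198·0.97 → Cₑ = 7.906 mg/L.
138.0 L/s = 0.1380 m³/s. Load = 0.1380 m³/s × 7.906 g/m³ × 86 400 s/d = 94.27 kg/d.

94.3 kg/d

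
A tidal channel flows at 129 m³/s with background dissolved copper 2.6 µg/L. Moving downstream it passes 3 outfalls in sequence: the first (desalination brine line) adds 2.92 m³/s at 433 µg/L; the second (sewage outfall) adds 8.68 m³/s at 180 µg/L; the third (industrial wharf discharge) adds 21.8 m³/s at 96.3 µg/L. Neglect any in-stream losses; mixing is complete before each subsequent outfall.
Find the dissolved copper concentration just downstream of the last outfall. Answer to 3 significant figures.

After outfall 1: Q = 129.0 + 2.920 = 131.9 m³/s; C = (129.0·2.600 + 2.920·433.0)/131.9 = 12.13 µg/L.
After outfall 2: Q = 131.9 + 8.680 = 140.6 m³/s; C = (131.9·12.13 + 8.680·180.0)/140.6 = 22.49 µg/L.
After outfall 3: Q = 140.6 + 21.80 = 162.4 m³/s; C = (140.6·22.49 + 21.80·96.30)/162.4 = 32.40 µg/L.

32.4 µg/L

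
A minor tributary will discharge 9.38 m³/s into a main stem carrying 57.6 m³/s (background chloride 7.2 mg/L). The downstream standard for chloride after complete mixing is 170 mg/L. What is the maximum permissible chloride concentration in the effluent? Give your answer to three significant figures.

At the limit, (Qr·Cr + Qe·Cₑ)/(Qr + Qe) = 170:
Cₑ = (66.98·170 − 57.60·7.200) / 9.380 = 1170 mg/L.

1170 mg/L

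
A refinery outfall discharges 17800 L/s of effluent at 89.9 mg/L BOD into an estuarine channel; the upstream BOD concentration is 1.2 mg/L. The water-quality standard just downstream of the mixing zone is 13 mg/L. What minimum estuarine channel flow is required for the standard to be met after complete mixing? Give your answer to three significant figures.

Set C_mix = 13: (Q·1.200 + 17800·89.90) / (Q + 17800) = 13
→ Q = 17800·(89.90 − 13)/(13 − 1.200) = 116000 L/s.

116000 L/s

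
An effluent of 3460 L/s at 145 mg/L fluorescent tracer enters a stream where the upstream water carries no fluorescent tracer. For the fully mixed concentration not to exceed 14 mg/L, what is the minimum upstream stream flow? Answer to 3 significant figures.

Set C_mix = 14: (Q·0 + 3460·145.0) / (Q + 3460) = 14
→ Q = 3460·(145.0 − 14)/(14 − 0) = 32380 L/s.

32400 L/s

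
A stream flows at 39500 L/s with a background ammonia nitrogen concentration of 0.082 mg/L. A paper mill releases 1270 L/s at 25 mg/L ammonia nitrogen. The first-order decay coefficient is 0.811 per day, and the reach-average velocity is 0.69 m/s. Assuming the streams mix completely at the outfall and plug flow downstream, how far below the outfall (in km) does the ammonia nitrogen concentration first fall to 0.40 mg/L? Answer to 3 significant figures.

After mixing, C = (39500·0.08200 + 1270·25.00) / 40770 = 34990/40770 = 0.8582 mg/L.
Set 0.8582·exp(−k·t) = 0.40 → t = ln(0.8582/0.40)/k = 81330 s = 22.59 h.
Distance = v·t = 0.69·81330 = 56120 m = 56.12 km.

56.1 km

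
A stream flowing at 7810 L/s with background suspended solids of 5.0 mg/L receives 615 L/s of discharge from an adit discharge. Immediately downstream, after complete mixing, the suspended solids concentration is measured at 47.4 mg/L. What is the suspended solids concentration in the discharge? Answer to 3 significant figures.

586 mg/L

Mass balance: 7810·5.000 + 615.0·Cₑ = 8425·47.40
→ Cₑ = (8425·47.40 − 7810·5.000) / 615.0 = 585.8 mg/L.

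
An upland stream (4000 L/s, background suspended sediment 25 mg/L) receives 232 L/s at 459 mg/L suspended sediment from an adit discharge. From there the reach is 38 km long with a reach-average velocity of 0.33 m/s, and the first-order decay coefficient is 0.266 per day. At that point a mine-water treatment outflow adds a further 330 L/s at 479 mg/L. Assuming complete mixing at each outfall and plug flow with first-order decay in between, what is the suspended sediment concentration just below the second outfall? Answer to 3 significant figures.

After mixing, C = (4000·25.00 + 232.0·459.0) / 4232 = 206500/4232 = 48.79 mg/L; combined flow 4232 L/s.
Travel time t = 38·1000 / 0.33 = 115200 s = 31.99 h.
Decay over the reach: 48.79·exp(−kt) = 48.79·0.7015 = 34.23 mg/L.
Second outfall: C = (4232·34.23 + 330.0·479.0)/4562 = 66.40 mg/L.

66.4 mg/L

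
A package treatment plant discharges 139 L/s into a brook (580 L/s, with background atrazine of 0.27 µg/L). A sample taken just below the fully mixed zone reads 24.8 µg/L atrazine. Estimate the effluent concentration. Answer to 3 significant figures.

127 µg/L

Mass balance: 580.0·0.2700 + 139.0·Cₑ = 719.0·24.80
→ Cₑ = (719.0·24.80 − 580.0·0.2700) / 139.0 = 127.2 µg/L.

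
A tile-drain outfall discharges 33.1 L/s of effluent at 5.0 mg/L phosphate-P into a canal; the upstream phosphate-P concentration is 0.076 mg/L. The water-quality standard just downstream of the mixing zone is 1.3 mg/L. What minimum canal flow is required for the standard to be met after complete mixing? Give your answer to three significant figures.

100 L/s

Set C_mix = 1.3: (Q·0.07600 + 33.10·5.000) / (Q + 33.10) = 1.3
→ Q = 33.10·(5.000 − 1.3)/(1.3 − 0.07600) = 100.1 L/s.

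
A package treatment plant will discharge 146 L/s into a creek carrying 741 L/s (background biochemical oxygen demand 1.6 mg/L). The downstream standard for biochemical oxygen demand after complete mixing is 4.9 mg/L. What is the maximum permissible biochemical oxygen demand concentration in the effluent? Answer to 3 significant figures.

21.6 mg/L

At the limit, (Qr·Cr + Qe·Cₑ)/(Qr + Qe) = 4.9:
Cₑ = (887.0·4.9 − 741.0·1.600) / 146.0 = 21.65 mg/L.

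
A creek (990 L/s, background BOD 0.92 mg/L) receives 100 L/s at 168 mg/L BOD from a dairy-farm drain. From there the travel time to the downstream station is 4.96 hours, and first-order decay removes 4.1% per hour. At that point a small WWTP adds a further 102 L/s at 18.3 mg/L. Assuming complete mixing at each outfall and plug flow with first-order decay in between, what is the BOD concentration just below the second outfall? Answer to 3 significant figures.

13.6 mg/L

Flow-weighted average: C = (990.0·0.9200 + 100.0·168.0) / 1090 = 17710/1090 = 16.25 mg/L; combined flow 1090 L/s.
4.1%/h lost → k = −ln(1 − 0.041) = 0.04186 h⁻¹.
First-order decay: C = 16.25·exp(−k·t) = 16.25·0.8125 = 13.20 mg/L.
At the second outfall, C = (1090·13.20 + 102.0·18.30) / (1090 + 102.0) = 13.64 mg/L.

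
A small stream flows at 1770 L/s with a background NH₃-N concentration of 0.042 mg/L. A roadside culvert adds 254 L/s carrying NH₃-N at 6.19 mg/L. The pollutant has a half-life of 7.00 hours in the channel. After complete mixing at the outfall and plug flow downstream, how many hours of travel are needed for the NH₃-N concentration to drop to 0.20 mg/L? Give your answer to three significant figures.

Flow-weighted average: C = (1770·0.04200 + 254.0·6.190) / 2024 = 1647/2024 = 0.8135 mg/L.
Half-life 7.00 h → k = ln 2 / 7.00 = 0.09902 h⁻¹ = 2.377 d⁻¹.
0.8135·exp(−k·t) = 0.20 → t = ln(0.8135/0.20)/k = 51010 s = 14.17 h.

14.2 h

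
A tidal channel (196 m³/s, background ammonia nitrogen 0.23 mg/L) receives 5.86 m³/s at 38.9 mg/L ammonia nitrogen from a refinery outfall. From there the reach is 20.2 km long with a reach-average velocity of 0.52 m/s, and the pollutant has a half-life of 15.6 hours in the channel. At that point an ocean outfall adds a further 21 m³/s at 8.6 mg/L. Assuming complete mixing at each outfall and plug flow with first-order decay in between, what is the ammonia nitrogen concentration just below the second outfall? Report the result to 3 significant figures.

Flow-weighted average: C = (196.0·0.2300 + 5.860·38.90) / 201.9 = 273.0/201.9 = 1.353 mg/L; combined flow 201.9 m³/s.
Travel time t = 20.2·1000 / 0.52 = 38850 s = 10.79 h.
Half-life 15.6 h → k = ln 2 / 15.6 = 0.04443 h⁻¹ = 1.066 d⁻¹.
First-order decay: C = 1.353·exp(−k·t) = 1.353·0.6191 = 0.8374 mg/L.
Second outfall: C = (201.9·0.8374 + 21.00·8.600)/222.9 = 1.569 mg/L.

1.57 mg/L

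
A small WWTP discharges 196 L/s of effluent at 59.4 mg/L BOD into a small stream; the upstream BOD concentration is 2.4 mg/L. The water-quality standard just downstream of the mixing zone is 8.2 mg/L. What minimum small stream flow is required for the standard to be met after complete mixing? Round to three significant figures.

Set C_mix = 8.2: (Q·2.400 + 196.0·59.40) / (Q + 196.0) = 8.2
→ Q = 196.0·(59.40 − 8.2)/(8.2 − 2.400) = 1730 L/s.

1730 L/s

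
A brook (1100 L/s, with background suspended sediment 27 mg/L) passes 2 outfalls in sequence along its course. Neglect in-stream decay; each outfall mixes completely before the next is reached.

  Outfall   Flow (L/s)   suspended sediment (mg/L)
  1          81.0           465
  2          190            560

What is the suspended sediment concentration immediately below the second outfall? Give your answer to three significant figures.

Outfall 1: combined Q = 1181 L/s; C = (1100·27.00 + 81.00·465.0)/1181 = 57.04 mg/L.
Outfall 2: combined Q = 1371 L/s; C = (1181·57.04 + 190.0·560.0)/1371 = 126.7 mg/L.

127 mg/L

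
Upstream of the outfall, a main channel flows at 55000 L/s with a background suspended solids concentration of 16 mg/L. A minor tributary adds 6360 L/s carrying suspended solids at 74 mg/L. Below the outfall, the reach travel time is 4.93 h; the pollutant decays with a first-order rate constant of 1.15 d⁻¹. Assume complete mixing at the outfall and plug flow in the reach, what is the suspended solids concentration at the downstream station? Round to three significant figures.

17.4 mg/L

Mass balance: C = (55000·16.00 + 6360·74.00) / 61360 = 1351000/61360 = 22.01 mg/L.
Applying C = C₀e^(−kt): 22.01 × 0.7896 = 17.38 mg/L.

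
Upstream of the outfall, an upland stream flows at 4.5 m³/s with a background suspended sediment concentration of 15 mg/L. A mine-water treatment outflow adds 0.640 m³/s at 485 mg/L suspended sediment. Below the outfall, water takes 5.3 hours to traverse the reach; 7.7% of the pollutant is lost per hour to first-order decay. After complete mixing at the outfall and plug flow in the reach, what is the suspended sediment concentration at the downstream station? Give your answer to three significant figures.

48.1 mg/L

After mixing, C = (4.500·15.00 + 0.6400·485.0) / 5.140 = 377.9/5.140 = 73.52 mg/L.
7.7%/h lost → k = −ln(1 − 0.077) = 0.08013 h⁻¹.
First-order decay: C = 73.52·exp(−k·t) = 73.52·0.6540 = 48.08 mg/L.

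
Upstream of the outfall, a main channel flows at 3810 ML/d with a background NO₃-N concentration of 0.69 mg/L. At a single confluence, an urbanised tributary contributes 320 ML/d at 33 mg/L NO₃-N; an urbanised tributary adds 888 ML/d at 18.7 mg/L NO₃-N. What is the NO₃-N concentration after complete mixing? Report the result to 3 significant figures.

5.94 mg/L

After mixing, C = (3810·0.6900 + 320.0·33.00 + 888.0·18.70) / 5018 = 29790/5018 = 5.938 mg/L.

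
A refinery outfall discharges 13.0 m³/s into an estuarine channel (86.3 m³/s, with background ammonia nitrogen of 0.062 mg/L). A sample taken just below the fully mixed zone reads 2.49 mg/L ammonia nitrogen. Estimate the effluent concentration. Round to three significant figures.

Mass balance: 86.30·0.06200 + 13.00·Cₑ = 99.30·2.490
→ Cₑ = (99.30·2.490 − 86.30·0.06200) / 13.00 = 18.61 mg/L.

18.6 mg/L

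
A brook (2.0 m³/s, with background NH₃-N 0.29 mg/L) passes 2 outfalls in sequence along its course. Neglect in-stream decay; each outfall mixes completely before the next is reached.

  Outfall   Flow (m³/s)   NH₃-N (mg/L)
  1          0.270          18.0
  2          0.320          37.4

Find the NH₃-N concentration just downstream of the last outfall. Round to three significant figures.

Below outfall 1: Q → 2.270 m³/s, C = (2.000·0.2900 + 0.2700·18.00)/2.270 = 2.396 mg/L.
Below outfall 2: Q → 2.590 m³/s, C = (2.270·2.396 + 0.3200·37.40)/2.590 = 6.721 mg/L.

6.72 mg/L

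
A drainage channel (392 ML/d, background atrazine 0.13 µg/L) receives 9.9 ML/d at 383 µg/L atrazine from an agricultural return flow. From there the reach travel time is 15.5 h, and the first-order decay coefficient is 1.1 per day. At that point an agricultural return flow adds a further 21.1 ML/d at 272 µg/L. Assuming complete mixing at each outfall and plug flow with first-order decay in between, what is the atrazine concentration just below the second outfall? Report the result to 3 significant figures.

Mass balance: C = (392.0·0.1300 + 9.900·383.0) / 401.9 = 3843/401.9 = 9.561 µg/L; combined flow 401.9 ML/d.
Decay over the reach: 9.561·exp(−kt) = 9.561·0.4914 = 4.699 µg/L.
At the second outfall, C = (401.9·4.699 + 21.10·272.0) / (401.9 + 21.10) = 18.03 µg/L.

18.0 µg/L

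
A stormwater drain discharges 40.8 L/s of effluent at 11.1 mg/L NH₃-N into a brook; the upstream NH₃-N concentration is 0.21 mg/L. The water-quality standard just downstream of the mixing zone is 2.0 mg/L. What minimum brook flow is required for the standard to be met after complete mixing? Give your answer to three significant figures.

Set C_mix = 2.0: (Q·0.2100 + 40.80·11.10) / (Q + 40.80) = 2.0
→ Q = 40.80·(11.10 − 2.0)/(2.0 − 0.2100) = 207.4 L/s.

207 L/s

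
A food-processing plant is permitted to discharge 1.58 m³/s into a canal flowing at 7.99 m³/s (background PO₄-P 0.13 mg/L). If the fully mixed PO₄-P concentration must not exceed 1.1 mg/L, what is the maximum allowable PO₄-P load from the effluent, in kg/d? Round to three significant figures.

820 kg/d

Mass balance at the limit: 7.990·0.1300 + 1.580·Cₑ = 9.570·1.1 → Cₑ = 6.005 mg/L.
Load = 1.580 m³/s × 6.005 g/m³ × 86 400 s/d = 819.8 kg/d.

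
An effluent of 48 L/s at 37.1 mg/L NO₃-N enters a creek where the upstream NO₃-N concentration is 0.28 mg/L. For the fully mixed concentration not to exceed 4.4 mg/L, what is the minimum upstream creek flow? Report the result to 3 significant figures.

Set C_mix = 4.4: (Q·0.2800 + 48.00·37.10) / (Q + 48.00) = 4.4
→ Q = 48.00·(37.10 − 4.4)/(4.4 − 0.2800) = 381.0 L/s.

381 L/s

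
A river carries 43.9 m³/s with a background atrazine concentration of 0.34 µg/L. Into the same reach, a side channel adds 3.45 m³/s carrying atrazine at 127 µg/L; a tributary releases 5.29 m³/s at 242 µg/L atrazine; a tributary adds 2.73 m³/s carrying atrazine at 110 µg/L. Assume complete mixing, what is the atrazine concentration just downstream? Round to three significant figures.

Mixed concentration C = ΣQC/ΣQ = (43.90·0.3400 + 3.450·127.0 + 5.290·242.0 + 2.730·110.0) / 55.37 = 2034/55.37 = 36.73 µg/L.

36.7 µg/L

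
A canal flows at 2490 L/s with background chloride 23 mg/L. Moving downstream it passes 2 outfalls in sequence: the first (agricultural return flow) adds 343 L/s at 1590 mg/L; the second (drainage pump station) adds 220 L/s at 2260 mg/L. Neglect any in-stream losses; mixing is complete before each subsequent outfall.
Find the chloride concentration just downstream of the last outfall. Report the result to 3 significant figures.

360 mg/L

Outfall 1: combined Q = 2833 L/s; C = (2490·23.00 + 343.0·1590)/2833 = 212.7 mg/L.
Outfall 2: combined Q = 3053 L/s; C = (2833·212.7 + 220.0·2260)/3053 = 360.2 mg/L.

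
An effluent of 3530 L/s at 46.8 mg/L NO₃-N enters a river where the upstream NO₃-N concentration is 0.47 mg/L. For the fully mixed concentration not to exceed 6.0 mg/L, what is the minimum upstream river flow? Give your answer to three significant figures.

Set C_mix = 6.0: (Q·0.4700 + 3530·46.80) / (Q + 3530) = 6.0
→ Q = 3530·(46.80 − 6.0)/(6.0 − 0.4700) = 26040 L/s.

26000 L/s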